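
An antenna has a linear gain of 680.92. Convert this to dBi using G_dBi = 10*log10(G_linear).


G_dBi = 10 * log10(680.92) = 28.33 dBi

28.33 dBi


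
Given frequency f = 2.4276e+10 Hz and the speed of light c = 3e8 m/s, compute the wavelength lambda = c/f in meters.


lambda = c / f = 3.0000e+08 / 2.4276e+10 = 0.01236 m

0.01236 m


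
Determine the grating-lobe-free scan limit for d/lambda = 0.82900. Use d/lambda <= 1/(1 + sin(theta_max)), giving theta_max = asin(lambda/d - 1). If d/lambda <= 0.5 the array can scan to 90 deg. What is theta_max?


lambda/d - 1 = 1/0.82900 - 1 = 0.2062726
theta_max = asin(0.2062726) = 11.90 deg

11.90 deg


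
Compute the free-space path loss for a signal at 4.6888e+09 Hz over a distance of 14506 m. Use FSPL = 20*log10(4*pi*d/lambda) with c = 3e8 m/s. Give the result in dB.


lambda = c / f = 3.0000e+08 / 4.6888e+09 = 0.06398226 m
FSPL = 20 * log10(4*pi*14506/0.06398226) = 129.1 dB

129.1 dB


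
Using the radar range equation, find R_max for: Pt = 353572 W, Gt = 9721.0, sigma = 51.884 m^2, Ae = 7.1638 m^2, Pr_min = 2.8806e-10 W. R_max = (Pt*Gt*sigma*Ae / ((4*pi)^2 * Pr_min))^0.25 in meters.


R^4 = 353572*9721.0*51.884*7.1638 / ((4*pi)^2 * 2.8806e-10) = 2.808426e+19
R_max = 2.808426e+19^0.25 = 72797 m

72797 m


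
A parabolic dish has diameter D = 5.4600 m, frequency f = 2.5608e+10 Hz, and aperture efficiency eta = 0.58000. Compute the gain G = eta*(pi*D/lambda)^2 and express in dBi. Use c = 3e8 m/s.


lambda = c / f = 3.0000e+08 / 2.5608e+10 = 0.01171509 m
G_linear = 0.58000 * (pi * 5.4600 / 0.01171509)^2 = 1.243431e+06
G_dBi = 10 * log10(1.243431e+06) = 60.95 dBi

60.95 dBi


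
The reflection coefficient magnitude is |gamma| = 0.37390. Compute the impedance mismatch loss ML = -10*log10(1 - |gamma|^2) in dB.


ML = -10 * log10(1 - 0.37390^2) = -10 * log10(0.86019879) = 0.6540 dB

0.6540 dB


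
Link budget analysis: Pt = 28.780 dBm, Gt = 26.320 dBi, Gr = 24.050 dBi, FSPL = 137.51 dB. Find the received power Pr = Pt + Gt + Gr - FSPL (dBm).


Pr = 28.780 + 26.320 + 24.050 - 137.51 = -58.36 dBm

-58.36 dBm


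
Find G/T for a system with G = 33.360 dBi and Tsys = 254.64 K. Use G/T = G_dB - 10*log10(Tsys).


G/T = 33.360 - 10*log10(254.64) = 33.360 - 24.05927 = 9.301 dB/K

9.301 dB/K


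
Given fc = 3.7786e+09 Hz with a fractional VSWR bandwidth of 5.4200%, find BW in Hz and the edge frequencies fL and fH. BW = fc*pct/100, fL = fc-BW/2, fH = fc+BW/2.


BW = 3.7786e+09 * 5.4200/100 = 2.048001e+08 Hz
fL = 3.7786e+09 - 2.048001e+08/2 = 3.676e+09 Hz
fH = 3.7786e+09 + 2.048001e+08/2 = 3.881e+09 Hz

BW=2.048e+08 Hz, fL=3.676e+09 Hz, fH=3.881e+09 Hz


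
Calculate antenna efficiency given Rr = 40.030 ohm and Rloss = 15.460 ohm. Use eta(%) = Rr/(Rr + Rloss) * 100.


eta = 40.030 / (40.030 + 15.460) * 100 = 72.14%

72.14%


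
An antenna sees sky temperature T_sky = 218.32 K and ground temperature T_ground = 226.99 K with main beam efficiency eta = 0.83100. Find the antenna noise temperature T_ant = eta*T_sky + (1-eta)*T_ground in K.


T_ant = 0.83100 * 218.32 + (1 - 0.83100) * 226.99 = 219.8 K

219.8 K


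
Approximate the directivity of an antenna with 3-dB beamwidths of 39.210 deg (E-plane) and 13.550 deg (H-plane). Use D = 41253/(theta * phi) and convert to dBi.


D_linear = 41253 / (39.210 * 13.550) = 77.64606
D_dBi = 10 * log10(77.64606) = 18.90 dBi

18.90 dBi


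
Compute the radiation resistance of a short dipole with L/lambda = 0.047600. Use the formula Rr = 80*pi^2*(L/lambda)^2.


Rr = 80 * pi^2 * (0.047600)^2 = 80 * 9.869604 * 2.265760e-03 = 1.789 ohm

1.789 ohm


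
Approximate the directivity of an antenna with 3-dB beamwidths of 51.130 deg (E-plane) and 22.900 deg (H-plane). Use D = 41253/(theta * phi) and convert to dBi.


D_linear = 41253 / (51.130 * 22.900) = 35.23256
D_dBi = 10 * log10(35.23256) = 15.47 dBi

15.47 dBi


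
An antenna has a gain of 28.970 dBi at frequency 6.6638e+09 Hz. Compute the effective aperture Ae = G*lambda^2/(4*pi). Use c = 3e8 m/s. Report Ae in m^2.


lambda = c / f = 3.0000e+08 / 6.6638e+09 = 0.04501936 m
G_linear = 10^(28.970/10) = 788.8601
Ae = G_linear * lambda^2 / (4*pi) = 788.8601 * 0.04501936^2 / (4*pi) = 0.1272 m^2

0.1272 m^2


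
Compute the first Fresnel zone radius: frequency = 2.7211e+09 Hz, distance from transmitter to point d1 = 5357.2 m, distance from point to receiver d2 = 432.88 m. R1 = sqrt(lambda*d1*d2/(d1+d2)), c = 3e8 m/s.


lambda = c / f = 3.0000e+08 / 2.7211e+09 = 0.1102495 m
R1 = sqrt(0.1102495 * 5357.2 * 432.88 / (5357.2 + 432.88)) = 6.645 m

6.645 m


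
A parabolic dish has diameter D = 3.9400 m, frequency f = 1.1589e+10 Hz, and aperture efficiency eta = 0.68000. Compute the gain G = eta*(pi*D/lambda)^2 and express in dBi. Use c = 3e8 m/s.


lambda = c / f = 3.0000e+08 / 1.1589e+10 = 0.02588662 m
G_linear = 0.68000 * (pi * 3.9400 / 0.02588662)^2 = 155471.4
G_dBi = 10 * log10(155471.4) = 51.92 dBi

51.92 dBi


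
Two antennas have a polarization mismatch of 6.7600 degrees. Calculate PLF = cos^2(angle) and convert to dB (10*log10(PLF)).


PLF_linear = cos^2(6.7600 deg) = 0.9861442
PLF_dB = 10 * log10(0.9861442) = -0.06060 dB

-0.06060 dB


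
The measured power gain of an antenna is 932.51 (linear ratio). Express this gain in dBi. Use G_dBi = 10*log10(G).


G_dBi = 10 * log10(932.51) = 29.70 dBi

29.70 dBi


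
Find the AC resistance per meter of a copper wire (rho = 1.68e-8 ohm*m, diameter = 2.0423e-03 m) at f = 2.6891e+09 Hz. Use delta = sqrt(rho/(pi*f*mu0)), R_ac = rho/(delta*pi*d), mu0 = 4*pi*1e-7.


delta = sqrt(1.68e-8 / (pi * 2.6891e+09 * 4*pi*1e-7)) = 1.257973e-06 m
R_ac = 1.68e-8 / (1.257973e-06 * pi * 2.0423e-03) = 2.081 ohm/m

2.081 ohm/m


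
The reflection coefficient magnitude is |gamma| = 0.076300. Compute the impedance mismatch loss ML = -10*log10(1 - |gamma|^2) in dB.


ML = -10 * log10(1 - 0.076300^2) = -10 * log10(0.99417831) = 0.02536 dB

0.02536 dB


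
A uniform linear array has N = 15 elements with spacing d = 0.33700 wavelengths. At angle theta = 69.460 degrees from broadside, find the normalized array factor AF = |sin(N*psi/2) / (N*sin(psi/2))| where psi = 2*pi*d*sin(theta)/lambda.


psi = 2*pi*0.33700*sin(69.460 deg) = 1.982823 rad
AF = |sin(15*1.982823/2) / (15*sin(1.982823/2))| = 0.05915

0.05915


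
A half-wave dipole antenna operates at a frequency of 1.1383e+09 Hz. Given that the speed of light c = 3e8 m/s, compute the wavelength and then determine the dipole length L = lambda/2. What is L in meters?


lambda = c / f = 3.0000e+08 / 1.1383e+09 = 0.2635509 m
L = lambda / 2 = 0.2635509 / 2 = 0.1318 m

0.1318 m


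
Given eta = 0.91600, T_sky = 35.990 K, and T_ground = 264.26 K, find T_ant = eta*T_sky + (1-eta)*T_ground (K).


T_ant = 0.91600 * 35.990 + (1 - 0.91600) * 264.26 = 55.16 K

55.16 K


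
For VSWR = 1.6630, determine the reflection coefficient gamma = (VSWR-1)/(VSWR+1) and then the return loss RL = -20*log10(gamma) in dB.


gamma = (1.6630 - 1) / (1.6630 + 1) = 0.2489673
RL = -20 * log10(0.2489673) = 12.08 dB

12.08 dB


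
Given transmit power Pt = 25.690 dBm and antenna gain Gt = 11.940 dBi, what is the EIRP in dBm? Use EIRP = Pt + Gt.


EIRP = Pt + Gt = 25.690 + 11.940 = 37.63 dBm

37.63 dBm


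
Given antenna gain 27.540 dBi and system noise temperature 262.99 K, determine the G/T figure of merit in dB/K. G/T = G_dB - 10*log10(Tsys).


G/T = 27.540 - 10*log10(262.99) = 27.540 - 24.19939 = 3.341 dB/K

3.341 dB/K


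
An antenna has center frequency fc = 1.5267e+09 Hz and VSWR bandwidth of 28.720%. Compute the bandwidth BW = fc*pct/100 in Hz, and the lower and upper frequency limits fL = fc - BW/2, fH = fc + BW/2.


BW = 1.5267e+09 * 28.720/100 = 4.384682e+08 Hz
fL = 1.5267e+09 - 4.384682e+08/2 = 1.307e+09 Hz
fH = 1.5267e+09 + 4.384682e+08/2 = 1.746e+09 Hz

BW=4.385e+08 Hz, fL=1.307e+09 Hz, fH=1.746e+09 Hz


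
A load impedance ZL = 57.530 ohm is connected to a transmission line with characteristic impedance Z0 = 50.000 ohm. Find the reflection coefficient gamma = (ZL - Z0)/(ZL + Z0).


gamma = (57.530 - 50.000) / (57.530 + 50.000) = 0.07003

0.07003


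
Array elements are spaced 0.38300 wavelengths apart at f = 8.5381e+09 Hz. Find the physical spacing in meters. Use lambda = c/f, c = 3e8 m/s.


lambda = c / f = 3.0000e+08 / 8.5381e+09 = 0.03513662 m
d = 0.38300 * 0.03513662 = 0.01346 m

0.01346 m


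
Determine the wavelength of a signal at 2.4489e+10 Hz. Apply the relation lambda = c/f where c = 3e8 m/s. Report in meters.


lambda = c / f = 3.0000e+08 / 2.4489e+10 = 0.01225 m

0.01225 m


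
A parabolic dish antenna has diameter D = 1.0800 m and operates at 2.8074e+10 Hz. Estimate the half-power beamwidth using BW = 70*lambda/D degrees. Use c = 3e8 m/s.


lambda = c / f = 3.0000e+08 / 2.8074e+10 = 0.01068604 m
BW = 70 * 0.01068604 / 1.0800 = 0.6926 deg

0.6926 deg


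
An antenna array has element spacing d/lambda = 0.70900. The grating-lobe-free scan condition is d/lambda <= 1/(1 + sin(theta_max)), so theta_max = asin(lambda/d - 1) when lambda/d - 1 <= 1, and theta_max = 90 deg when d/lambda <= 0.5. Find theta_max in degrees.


lambda/d - 1 = 1/0.70900 - 1 = 0.4104372
theta_max = asin(0.4104372) = 24.23 deg

24.23 deg


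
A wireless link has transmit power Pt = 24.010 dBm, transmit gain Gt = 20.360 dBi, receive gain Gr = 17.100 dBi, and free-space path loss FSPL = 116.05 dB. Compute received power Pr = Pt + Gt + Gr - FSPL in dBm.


Pr = 24.010 + 20.360 + 17.100 - 116.05 = -54.58 dBm

-54.58 dBm


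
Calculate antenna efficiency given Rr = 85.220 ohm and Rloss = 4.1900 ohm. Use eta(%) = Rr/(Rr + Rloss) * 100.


eta = 85.220 / (85.220 + 4.1900) * 100 = 95.31%

95.31%


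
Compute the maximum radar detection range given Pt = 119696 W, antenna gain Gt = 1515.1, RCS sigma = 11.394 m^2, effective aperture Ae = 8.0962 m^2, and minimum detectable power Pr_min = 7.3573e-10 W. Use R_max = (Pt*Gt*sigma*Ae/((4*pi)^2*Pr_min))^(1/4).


R^4 = 119696*1515.1*11.394*8.0962 / ((4*pi)^2 * 7.3573e-10) = 1.439926e+17
R_max = 1.439926e+17^0.25 = 19480 m

19480 m


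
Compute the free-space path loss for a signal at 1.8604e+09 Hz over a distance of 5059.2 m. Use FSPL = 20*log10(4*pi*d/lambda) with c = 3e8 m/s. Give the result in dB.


lambda = c / f = 3.0000e+08 / 1.8604e+09 = 0.1612556 m
FSPL = 20 * log10(4*pi*5059.2/0.1612556) = 111.9 dB

111.9 dB


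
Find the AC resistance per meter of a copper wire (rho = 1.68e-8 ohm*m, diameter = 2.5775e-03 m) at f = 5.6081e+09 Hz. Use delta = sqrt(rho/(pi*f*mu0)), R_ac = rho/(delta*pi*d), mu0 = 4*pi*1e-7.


delta = sqrt(1.68e-8 / (pi * 5.6081e+09 * 4*pi*1e-7)) = 8.710978e-07 m
R_ac = 1.68e-8 / (8.710978e-07 * pi * 2.5775e-03) = 2.382 ohm/m

2.382 ohm/m


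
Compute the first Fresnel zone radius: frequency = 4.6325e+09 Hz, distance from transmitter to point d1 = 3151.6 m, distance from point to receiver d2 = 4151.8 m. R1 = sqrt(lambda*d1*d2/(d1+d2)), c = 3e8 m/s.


lambda = c / f = 3.0000e+08 / 4.6325e+09 = 0.06475985 m
R1 = sqrt(0.06475985 * 3151.6 * 4151.8 / (3151.6 + 4151.8)) = 10.77 m

10.77 m


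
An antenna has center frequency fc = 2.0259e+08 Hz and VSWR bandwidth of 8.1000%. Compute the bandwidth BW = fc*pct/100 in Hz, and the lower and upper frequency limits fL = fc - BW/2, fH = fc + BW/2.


BW = 2.0259e+08 * 8.1000/100 = 1.640979e+07 Hz
fL = 2.0259e+08 - 1.640979e+07/2 = 1.944e+08 Hz
fH = 2.0259e+08 + 1.640979e+07/2 = 2.108e+08 Hz

BW=1.641e+07 Hz, fL=1.944e+08 Hz, fH=2.108e+08 Hz


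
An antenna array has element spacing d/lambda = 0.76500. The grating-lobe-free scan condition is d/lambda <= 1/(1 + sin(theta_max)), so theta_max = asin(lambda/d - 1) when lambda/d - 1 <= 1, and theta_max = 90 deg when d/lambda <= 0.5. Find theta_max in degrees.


lambda/d - 1 = 1/0.76500 - 1 = 0.3071895
theta_max = asin(0.3071895) = 17.89 deg

17.89 deg


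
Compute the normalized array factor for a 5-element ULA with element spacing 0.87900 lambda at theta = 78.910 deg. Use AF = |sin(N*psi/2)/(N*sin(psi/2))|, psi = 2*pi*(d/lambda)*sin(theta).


psi = 2*pi*0.87900*sin(78.910 deg) = 5.419786 rad
AF = |sin(5*5.419786/2) / (5*sin(5.419786/2))| = 0.3978

0.3978


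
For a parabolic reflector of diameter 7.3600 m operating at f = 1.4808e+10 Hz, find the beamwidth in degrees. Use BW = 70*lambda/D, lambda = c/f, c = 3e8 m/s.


lambda = c / f = 3.0000e+08 / 1.4808e+10 = 0.02025932 m
BW = 70 * 0.02025932 / 7.3600 = 0.1927 deg

0.1927 deg


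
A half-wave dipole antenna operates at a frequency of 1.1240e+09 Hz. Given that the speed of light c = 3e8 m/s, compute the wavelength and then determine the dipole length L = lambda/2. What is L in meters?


lambda = c / f = 3.0000e+08 / 1.1240e+09 = 0.2669039 m
L = lambda / 2 = 0.2669039 / 2 = 0.1335 m

0.1335 m


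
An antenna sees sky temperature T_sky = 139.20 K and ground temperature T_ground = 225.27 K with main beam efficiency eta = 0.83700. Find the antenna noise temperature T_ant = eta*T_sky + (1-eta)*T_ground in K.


T_ant = 0.83700 * 139.20 + (1 - 0.83700) * 225.27 = 153.2 K

153.2 K


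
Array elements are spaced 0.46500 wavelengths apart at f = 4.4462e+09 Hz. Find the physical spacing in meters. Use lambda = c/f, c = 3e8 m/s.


lambda = c / f = 3.0000e+08 / 4.4462e+09 = 0.06747335 m
d = 0.46500 * 0.06747335 = 0.03138 m

0.03138 m


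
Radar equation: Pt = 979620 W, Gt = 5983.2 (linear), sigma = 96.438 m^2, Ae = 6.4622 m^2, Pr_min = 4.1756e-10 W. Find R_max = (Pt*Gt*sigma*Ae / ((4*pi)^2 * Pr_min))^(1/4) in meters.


R^4 = 979620*5983.2*96.438*6.4622 / ((4*pi)^2 * 4.1756e-10) = 5.539635e+19
R_max = 5.539635e+19^0.25 = 86272 m

86272 m


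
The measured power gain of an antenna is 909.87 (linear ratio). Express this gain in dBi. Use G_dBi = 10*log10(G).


G_dBi = 10 * log10(909.87) = 29.59 dBi

29.59 dBi


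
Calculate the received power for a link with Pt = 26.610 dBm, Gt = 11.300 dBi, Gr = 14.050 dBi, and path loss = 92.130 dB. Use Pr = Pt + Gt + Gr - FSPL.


Pr = 26.610 + 11.300 + 14.050 - 92.130 = -40.17 dBm

-40.17 dBm


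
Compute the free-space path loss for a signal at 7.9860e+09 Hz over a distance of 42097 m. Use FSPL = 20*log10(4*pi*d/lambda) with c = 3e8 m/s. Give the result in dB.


lambda = c / f = 3.0000e+08 / 7.9860e+09 = 0.03756574 m
FSPL = 20 * log10(4*pi*42097/0.03756574) = 143.0 dB

143.0 dB


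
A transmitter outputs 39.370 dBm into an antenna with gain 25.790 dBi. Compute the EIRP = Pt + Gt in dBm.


EIRP = Pt + Gt = 39.370 + 25.790 = 65.16 dBm

65.16 dBm


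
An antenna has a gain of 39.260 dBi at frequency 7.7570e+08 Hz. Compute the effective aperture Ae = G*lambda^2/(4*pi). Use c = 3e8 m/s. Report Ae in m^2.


lambda = c / f = 3.0000e+08 / 7.7570e+08 = 0.3867475 m
G_linear = 10^(39.260/10) = 8433.348
Ae = G_linear * lambda^2 / (4*pi) = 8433.348 * 0.3867475^2 / (4*pi) = 100.4 m^2

100.4 m^2


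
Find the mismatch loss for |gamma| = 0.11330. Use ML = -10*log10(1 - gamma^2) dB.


ML = -10 * log10(1 - 0.11330^2) = -10 * log10(0.98716311) = 0.05611 dB

0.05611 dB


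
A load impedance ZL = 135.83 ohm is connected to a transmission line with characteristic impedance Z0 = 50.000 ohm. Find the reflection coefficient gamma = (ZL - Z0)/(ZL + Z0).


gamma = (135.83 - 50.000) / (135.83 + 50.000) = 0.4619

0.4619


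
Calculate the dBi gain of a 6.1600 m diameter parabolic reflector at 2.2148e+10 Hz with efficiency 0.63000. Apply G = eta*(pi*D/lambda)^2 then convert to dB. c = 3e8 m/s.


lambda = c / f = 3.0000e+08 / 2.2148e+10 = 0.01354524 m
G_linear = 0.63000 * (pi * 6.1600 / 0.01354524)^2 = 1.285963e+06
G_dBi = 10 * log10(1.285963e+06) = 61.09 dBi

61.09 dBi


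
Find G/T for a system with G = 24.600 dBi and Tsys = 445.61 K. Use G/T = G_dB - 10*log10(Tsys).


G/T = 24.600 - 10*log10(445.61) = 24.600 - 26.48955 = -1.890 dB/K

-1.890 dB/K


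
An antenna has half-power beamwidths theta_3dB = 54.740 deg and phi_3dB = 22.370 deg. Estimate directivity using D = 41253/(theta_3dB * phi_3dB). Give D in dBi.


D_linear = 41253 / (54.740 * 22.370) = 33.68874
D_dBi = 10 * log10(33.68874) = 15.27 dBi

15.27 dBi


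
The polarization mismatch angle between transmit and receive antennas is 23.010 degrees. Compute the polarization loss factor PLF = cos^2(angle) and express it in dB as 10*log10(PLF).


PLF_linear = cos^2(23.010 deg) = 0.8472036
PLF_dB = 10 * log10(0.8472036) = -0.7201 dB

-0.7201 dB


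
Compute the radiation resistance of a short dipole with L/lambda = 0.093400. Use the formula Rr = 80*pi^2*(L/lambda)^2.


Rr = 80 * pi^2 * (0.093400)^2 = 80 * 9.869604 * 8.723560e-03 = 6.888 ohm

6.888 ohm


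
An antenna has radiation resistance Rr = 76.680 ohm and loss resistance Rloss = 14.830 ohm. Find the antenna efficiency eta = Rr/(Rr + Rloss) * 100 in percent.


eta = 76.680 / (76.680 + 14.830) * 100 = 83.79%

83.79%


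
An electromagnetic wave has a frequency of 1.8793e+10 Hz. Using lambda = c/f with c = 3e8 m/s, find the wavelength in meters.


lambda = c / f = 3.0000e+08 / 1.8793e+10 = 0.01596 m

0.01596 m


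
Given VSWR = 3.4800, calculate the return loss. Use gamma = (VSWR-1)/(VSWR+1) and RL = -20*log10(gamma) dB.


gamma = (3.4800 - 1) / (3.4800 + 1) = 0.5535714
RL = -20 * log10(0.5535714) = 5.137 dB

5.137 dB


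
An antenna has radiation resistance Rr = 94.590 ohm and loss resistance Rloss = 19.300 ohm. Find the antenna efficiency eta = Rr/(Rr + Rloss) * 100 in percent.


eta = 94.590 / (94.590 + 19.300) * 100 = 83.05%

83.05%


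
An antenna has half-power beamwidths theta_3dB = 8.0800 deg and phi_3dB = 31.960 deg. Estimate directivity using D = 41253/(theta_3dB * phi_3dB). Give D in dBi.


D_linear = 41253 / (8.0800 * 31.960) = 159.7487
D_dBi = 10 * log10(159.7487) = 22.03 dBi

22.03 dBi


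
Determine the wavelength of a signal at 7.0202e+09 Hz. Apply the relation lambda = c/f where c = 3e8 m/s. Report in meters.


lambda = c / f = 3.0000e+08 / 7.0202e+09 = 0.04273 m

0.04273 m


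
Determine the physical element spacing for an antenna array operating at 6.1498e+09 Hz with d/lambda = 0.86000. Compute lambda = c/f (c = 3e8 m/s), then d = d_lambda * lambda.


lambda = c / f = 3.0000e+08 / 6.1498e+09 = 0.04878207 m
d = 0.86000 * 0.04878207 = 0.04195 m

0.04195 m


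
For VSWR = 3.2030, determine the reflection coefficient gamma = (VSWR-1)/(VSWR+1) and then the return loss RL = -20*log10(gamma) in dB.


gamma = (3.2030 - 1) / (3.2030 + 1) = 0.5241494
RL = -20 * log10(0.5241494) = 5.611 dB

5.611 dB


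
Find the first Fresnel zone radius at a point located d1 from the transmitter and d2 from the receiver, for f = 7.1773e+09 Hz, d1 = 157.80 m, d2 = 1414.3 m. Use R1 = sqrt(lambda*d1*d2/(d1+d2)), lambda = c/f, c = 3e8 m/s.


lambda = c / f = 3.0000e+08 / 7.1773e+09 = 0.04179845 m
R1 = sqrt(0.04179845 * 157.80 * 1414.3 / (157.80 + 1414.3)) = 2.436 m

2.436 m


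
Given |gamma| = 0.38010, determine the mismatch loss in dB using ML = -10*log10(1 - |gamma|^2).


ML = -10 * log10(1 - 0.38010^2) = -10 * log10(0.85552399) = 0.6777 dB

0.6777 dB


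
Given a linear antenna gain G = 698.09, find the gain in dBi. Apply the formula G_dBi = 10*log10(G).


G_dBi = 10 * log10(698.09) = 28.44 dBi

28.44 dBi


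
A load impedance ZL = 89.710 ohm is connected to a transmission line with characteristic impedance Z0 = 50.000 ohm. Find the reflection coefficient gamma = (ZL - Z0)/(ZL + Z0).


gamma = (89.710 - 50.000) / (89.710 + 50.000) = 0.2842

0.2842


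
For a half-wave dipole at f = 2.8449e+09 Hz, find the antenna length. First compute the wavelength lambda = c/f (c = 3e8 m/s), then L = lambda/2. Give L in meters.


lambda = c / f = 3.0000e+08 / 2.8449e+09 = 0.1054519 m
L = lambda / 2 = 0.1054519 / 2 = 0.05273 m

0.05273 m


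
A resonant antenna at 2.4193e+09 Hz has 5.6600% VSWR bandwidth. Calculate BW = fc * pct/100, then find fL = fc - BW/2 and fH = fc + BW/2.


BW = 2.4193e+09 * 5.6600/100 = 1.369324e+08 Hz
fL = 2.4193e+09 - 1.369324e+08/2 = 2.351e+09 Hz
fH = 2.4193e+09 + 1.369324e+08/2 = 2.488e+09 Hz

BW=1.369e+08 Hz, fL=2.351e+09 Hz, fH=2.488e+09 Hz


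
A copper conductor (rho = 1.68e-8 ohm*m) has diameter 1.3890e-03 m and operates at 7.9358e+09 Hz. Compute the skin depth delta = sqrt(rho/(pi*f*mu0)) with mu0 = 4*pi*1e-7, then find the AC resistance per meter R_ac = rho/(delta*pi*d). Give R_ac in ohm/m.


delta = sqrt(1.68e-8 / (pi * 7.9358e+09 * 4*pi*1e-7)) = 7.322838e-07 m
R_ac = 1.68e-8 / (7.322838e-07 * pi * 1.3890e-03) = 5.257 ohm/m

5.257 ohm/m


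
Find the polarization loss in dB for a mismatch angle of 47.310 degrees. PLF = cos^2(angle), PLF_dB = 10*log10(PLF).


PLF_linear = cos^2(47.310 deg) = 0.4597266
PLF_dB = 10 * log10(0.4597266) = -3.375 dB

-3.375 dB


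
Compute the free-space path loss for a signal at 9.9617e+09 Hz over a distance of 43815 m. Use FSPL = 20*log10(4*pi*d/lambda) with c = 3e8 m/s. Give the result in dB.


lambda = c / f = 3.0000e+08 / 9.9617e+09 = 0.03011534 m
FSPL = 20 * log10(4*pi*43815/0.03011534) = 145.2 dB

145.2 dB


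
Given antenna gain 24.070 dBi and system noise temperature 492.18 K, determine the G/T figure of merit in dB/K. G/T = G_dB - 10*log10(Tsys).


G/T = 24.070 - 10*log10(492.18) = 24.070 - 26.92124 = -2.851 dB/K

-2.851 dB/K


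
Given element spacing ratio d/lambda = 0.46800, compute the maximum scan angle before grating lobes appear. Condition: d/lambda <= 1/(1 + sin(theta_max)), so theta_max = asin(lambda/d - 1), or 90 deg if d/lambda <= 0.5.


lambda/d - 1 = 1/0.46800 - 1 = 1.136752 >= 1
d/lambda <= 0.5, so the array can scan to endfire without grating lobes: theta_max = 90 deg

90 deg


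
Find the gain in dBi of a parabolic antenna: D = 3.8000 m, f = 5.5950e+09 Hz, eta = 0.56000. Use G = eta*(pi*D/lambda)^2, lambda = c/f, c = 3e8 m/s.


lambda = c / f = 3.0000e+08 / 5.5950e+09 = 0.05361930 m
G_linear = 0.56000 * (pi * 3.8000 / 0.05361930)^2 = 27759.57
G_dBi = 10 * log10(27759.57) = 44.43 dBi

44.43 dBi


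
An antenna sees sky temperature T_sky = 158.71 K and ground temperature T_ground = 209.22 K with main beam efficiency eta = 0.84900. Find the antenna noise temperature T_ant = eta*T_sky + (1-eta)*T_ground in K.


T_ant = 0.84900 * 158.71 + (1 - 0.84900) * 209.22 = 166.3 K

166.3 K


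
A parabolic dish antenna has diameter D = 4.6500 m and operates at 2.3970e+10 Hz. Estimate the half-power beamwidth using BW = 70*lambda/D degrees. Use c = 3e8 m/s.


lambda = c / f = 3.0000e+08 / 2.3970e+10 = 0.01251564 m
BW = 70 * 0.01251564 / 4.6500 = 0.1884 deg

0.1884 deg


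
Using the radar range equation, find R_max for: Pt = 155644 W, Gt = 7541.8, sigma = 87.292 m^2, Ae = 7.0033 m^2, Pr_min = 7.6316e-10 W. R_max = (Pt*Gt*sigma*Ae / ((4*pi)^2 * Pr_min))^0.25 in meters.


R^4 = 155644*7541.8*87.292*7.0033 / ((4*pi)^2 * 7.6316e-10) = 5.954554e+18
R_max = 5.954554e+18^0.25 = 49398 m

49398 m


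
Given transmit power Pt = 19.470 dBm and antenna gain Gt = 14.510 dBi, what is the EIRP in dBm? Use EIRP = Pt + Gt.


EIRP = Pt + Gt = 19.470 + 14.510 = 33.98 dBm

33.98 dBm


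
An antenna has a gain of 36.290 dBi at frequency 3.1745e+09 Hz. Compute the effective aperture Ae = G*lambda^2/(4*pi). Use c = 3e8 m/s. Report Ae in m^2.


lambda = c / f = 3.0000e+08 / 3.1745e+09 = 0.09450307 m
G_linear = 10^(36.290/10) = 4255.984
Ae = G_linear * lambda^2 / (4*pi) = 4255.984 * 0.09450307^2 / (4*pi) = 3.025 m^2

3.025 m^2


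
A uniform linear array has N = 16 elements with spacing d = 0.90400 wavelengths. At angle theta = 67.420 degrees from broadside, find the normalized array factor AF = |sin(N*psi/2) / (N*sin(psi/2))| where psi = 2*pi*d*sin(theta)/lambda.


psi = 2*pi*0.90400*sin(67.420 deg) = 5.244595 rad
AF = |sin(16*5.244595/2) / (16*sin(5.244595/2))| = 0.1131

0.1131


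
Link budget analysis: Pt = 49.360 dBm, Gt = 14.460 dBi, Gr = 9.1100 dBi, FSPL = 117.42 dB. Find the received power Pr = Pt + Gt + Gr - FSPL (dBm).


Pr = 49.360 + 14.460 + 9.1100 - 117.42 = -44.49 dBm

-44.49 dBm


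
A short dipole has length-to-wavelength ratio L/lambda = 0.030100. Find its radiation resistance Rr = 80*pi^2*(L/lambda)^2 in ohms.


Rr = 80 * pi^2 * (0.030100)^2 = 80 * 9.869604 * 9.060100e-04 = 0.7154 ohm

0.7154 ohm


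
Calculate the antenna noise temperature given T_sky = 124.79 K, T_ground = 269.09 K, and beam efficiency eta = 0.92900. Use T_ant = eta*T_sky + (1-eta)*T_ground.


T_ant = 0.92900 * 124.79 + (1 - 0.92900) * 269.09 = 135.0 K

135.0 K


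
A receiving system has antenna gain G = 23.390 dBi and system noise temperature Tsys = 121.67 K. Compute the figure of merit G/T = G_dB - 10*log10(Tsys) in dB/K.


G/T = 23.390 - 10*log10(121.67) = 23.390 - 20.85184 = 2.538 dB/K

2.538 dB/K


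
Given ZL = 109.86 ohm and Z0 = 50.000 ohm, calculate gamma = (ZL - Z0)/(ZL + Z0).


gamma = (109.86 - 50.000) / (109.86 + 50.000) = 0.3745

0.3745


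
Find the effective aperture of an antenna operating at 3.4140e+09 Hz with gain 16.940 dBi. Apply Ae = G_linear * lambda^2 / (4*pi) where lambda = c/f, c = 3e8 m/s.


lambda = c / f = 3.0000e+08 / 3.4140e+09 = 0.08787346 m
G_linear = 10^(16.940/10) = 49.43107
Ae = G_linear * lambda^2 / (4*pi) = 49.43107 * 0.08787346^2 / (4*pi) = 0.03037 m^2

0.03037 m^2


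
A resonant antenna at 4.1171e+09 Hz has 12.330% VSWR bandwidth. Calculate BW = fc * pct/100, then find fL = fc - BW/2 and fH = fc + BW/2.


BW = 4.1171e+09 * 12.330/100 = 5.076384e+08 Hz
fL = 4.1171e+09 - 5.076384e+08/2 = 3.863e+09 Hz
fH = 4.1171e+09 + 5.076384e+08/2 = 4.371e+09 Hz

BW=5.076e+08 Hz, fL=3.863e+09 Hz, fH=4.371e+09 Hz


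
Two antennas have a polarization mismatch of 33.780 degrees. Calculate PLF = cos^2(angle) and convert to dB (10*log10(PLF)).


PLF_linear = cos^2(33.780 deg) = 0.6908579
PLF_dB = 10 * log10(0.6908579) = -1.606 dB

-1.606 dB


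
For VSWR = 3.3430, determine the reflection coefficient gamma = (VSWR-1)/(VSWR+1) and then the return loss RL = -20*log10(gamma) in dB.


gamma = (3.3430 - 1) / (3.3430 + 1) = 0.5394888
RL = -20 * log10(0.5394888) = 5.360 dB

5.360 dB


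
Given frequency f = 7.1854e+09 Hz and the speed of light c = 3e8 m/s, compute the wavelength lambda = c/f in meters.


lambda = c / f = 3.0000e+08 / 7.1854e+09 = 0.04175 m

0.04175 m


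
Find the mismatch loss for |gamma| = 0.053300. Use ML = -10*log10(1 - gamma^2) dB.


ML = -10 * log10(1 - 0.053300^2) = -10 * log10(0.99715911) = 0.01236 dB

0.01236 dB


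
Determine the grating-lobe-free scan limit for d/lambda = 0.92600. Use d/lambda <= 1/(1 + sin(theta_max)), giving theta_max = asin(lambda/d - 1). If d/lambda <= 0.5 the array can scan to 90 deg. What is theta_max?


lambda/d - 1 = 1/0.92600 - 1 = 0.07991361
theta_max = asin(0.07991361) = 4.584 deg

4.584 deg


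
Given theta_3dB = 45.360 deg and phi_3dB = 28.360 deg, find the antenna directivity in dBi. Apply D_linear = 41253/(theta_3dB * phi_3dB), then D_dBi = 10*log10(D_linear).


D_linear = 41253 / (45.360 * 28.360) = 32.06832
D_dBi = 10 * log10(32.06832) = 15.06 dBi

15.06 dBi


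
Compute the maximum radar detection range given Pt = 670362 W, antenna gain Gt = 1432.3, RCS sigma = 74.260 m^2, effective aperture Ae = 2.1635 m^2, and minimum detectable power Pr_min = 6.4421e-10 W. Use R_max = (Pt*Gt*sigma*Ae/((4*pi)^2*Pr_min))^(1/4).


R^4 = 670362*1432.3*74.260*2.1635 / ((4*pi)^2 * 6.4421e-10) = 1.516380e+18
R_max = 1.516380e+18^0.25 = 35092 m

35092 m


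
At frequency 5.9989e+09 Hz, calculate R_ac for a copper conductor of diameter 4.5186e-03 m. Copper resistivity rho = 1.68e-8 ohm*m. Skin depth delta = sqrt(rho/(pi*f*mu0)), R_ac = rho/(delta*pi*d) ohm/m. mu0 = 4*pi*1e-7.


delta = sqrt(1.68e-8 / (pi * 5.9989e+09 * 4*pi*1e-7)) = 8.422460e-07 m
R_ac = 1.68e-8 / (8.422460e-07 * pi * 4.5186e-03) = 1.405 ohm/m

1.405 ohm/m


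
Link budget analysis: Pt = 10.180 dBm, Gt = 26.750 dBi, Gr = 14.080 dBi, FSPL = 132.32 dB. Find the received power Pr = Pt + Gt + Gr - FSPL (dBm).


Pr = 10.180 + 26.750 + 14.080 - 132.32 = -81.31 dBm

-81.31 dBm


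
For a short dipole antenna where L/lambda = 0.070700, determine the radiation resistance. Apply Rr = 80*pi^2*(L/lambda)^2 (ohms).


Rr = 80 * pi^2 * (0.070700)^2 = 80 * 9.869604 * 4.998490e-03 = 3.947 ohm

3.947 ohm


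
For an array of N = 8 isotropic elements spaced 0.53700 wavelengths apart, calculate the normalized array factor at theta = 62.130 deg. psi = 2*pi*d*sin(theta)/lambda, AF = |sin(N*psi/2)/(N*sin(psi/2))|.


psi = 2*pi*0.53700*sin(62.130 deg) = 2.982714 rad
AF = |sin(8*2.982714/2) / (8*sin(2.982714/2))| = 0.07443

0.07443


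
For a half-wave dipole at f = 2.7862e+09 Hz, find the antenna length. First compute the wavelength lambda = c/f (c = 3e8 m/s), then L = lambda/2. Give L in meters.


lambda = c / f = 3.0000e+08 / 2.7862e+09 = 0.1076735 m
L = lambda / 2 = 0.1076735 / 2 = 0.05384 m

0.05384 m


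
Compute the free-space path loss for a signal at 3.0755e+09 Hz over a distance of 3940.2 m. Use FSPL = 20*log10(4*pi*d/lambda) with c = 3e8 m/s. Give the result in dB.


lambda = c / f = 3.0000e+08 / 3.0755e+09 = 0.09754511 m
FSPL = 20 * log10(4*pi*3940.2/0.09754511) = 114.1 dB

114.1 dB


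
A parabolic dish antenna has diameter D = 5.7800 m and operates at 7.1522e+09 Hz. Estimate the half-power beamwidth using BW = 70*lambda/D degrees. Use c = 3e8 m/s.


lambda = c / f = 3.0000e+08 / 7.1522e+09 = 0.04194514 m
BW = 70 * 0.04194514 / 5.7800 = 0.5080 deg

0.5080 deg


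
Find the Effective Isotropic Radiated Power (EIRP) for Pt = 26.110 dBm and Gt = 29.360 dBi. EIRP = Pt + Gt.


EIRP = Pt + Gt = 26.110 + 29.360 = 55.47 dBm

55.47 dBm


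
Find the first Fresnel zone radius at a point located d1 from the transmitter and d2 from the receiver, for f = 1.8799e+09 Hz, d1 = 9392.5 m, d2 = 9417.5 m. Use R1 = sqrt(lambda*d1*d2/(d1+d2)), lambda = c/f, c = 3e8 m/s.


lambda = c / f = 3.0000e+08 / 1.8799e+09 = 0.1595830 m
R1 = sqrt(0.1595830 * 9392.5 * 9417.5 / (9392.5 + 9417.5)) = 27.39 m

27.39 m


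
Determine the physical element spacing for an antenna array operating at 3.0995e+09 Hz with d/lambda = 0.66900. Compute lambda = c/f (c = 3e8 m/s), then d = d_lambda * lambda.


lambda = c / f = 3.0000e+08 / 3.0995e+09 = 0.09678980 m
d = 0.66900 * 0.09678980 = 0.06475 m

0.06475 m


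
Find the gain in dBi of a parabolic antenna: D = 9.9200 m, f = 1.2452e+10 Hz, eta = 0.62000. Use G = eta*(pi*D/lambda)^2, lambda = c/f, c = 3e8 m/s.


lambda = c / f = 3.0000e+08 / 1.2452e+10 = 0.02409252 m
G_linear = 0.62000 * (pi * 9.9200 / 0.02409252)^2 = 1.037410e+06
G_dBi = 10 * log10(1.037410e+06) = 60.16 dBi

60.16 dBi


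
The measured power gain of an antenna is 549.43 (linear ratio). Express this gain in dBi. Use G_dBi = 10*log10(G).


G_dBi = 10 * log10(549.43) = 27.40 dBi

27.40 dBi


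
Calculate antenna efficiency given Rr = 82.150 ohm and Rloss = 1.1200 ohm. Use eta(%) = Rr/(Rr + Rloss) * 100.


eta = 82.150 / (82.150 + 1.1200) * 100 = 98.65%

98.65%


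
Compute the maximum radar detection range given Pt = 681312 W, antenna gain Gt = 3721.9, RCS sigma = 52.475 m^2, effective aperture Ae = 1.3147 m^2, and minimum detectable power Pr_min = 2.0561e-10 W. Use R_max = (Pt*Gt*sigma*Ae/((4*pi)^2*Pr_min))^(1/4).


R^4 = 681312*3721.9*52.475*1.3147 / ((4*pi)^2 * 2.0561e-10) = 5.387979e+18
R_max = 5.387979e+18^0.25 = 48179 m

48179 m


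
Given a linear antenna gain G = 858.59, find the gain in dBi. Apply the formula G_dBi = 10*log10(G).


G_dBi = 10 * log10(858.59) = 29.34 dBi

29.34 dBi


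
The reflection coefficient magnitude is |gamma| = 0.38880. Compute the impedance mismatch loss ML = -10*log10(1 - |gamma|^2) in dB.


ML = -10 * log10(1 - 0.38880^2) = -10 * log10(0.84883456) = 0.7118 dB

0.7118 dB


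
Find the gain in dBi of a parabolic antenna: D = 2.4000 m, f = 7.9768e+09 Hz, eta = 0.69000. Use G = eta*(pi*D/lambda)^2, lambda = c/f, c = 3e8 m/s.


lambda = c / f = 3.0000e+08 / 7.9768e+09 = 0.03760907 m
G_linear = 0.69000 * (pi * 2.4000 / 0.03760907)^2 = 27732.32
G_dBi = 10 * log10(27732.32) = 44.43 dBi

44.43 dBi


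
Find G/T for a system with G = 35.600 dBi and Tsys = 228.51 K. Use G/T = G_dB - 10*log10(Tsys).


G/T = 35.600 - 10*log10(228.51) = 35.600 - 23.58905 = 12.01 dB/K

12.01 dB/K


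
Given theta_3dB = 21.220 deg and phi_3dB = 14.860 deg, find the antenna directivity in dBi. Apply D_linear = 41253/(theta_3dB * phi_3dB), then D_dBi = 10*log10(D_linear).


D_linear = 41253 / (21.220 * 14.860) = 130.8252
D_dBi = 10 * log10(130.8252) = 21.17 dBi

21.17 dBi


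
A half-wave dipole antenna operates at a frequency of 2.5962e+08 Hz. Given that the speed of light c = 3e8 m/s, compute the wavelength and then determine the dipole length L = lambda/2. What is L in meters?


lambda = c / f = 3.0000e+08 / 2.5962e+08 = 1.155535 m
L = lambda / 2 = 1.155535 / 2 = 0.5778 m

0.5778 m


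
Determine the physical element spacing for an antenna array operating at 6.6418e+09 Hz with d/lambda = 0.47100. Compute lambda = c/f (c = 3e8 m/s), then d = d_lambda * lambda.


lambda = c / f = 3.0000e+08 / 6.6418e+09 = 0.04516848 m
d = 0.47100 * 0.04516848 = 0.02127 m

0.02127 m


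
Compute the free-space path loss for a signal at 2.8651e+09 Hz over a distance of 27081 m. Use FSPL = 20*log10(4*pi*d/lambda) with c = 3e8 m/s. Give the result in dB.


lambda = c / f = 3.0000e+08 / 2.8651e+09 = 0.1047084 m
FSPL = 20 * log10(4*pi*27081/0.1047084) = 130.2 dB

130.2 dB


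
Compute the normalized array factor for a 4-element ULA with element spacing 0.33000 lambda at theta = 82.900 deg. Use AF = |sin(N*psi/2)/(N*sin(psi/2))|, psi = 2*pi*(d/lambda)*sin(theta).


psi = 2*pi*0.33000*sin(82.900 deg) = 2.057552 rad
AF = |sin(4*2.057552/2) / (4*sin(2.057552/2))| = 0.2413

0.2413


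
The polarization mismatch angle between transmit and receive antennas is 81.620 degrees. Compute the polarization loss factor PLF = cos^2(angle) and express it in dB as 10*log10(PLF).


PLF_linear = cos^2(81.620 deg) = 0.02123948
PLF_dB = 10 * log10(0.02123948) = -16.73 dB

-16.73 dB


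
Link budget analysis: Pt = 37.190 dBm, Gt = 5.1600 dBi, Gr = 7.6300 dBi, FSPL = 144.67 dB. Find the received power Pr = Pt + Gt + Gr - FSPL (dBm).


Pr = 37.190 + 5.1600 + 7.6300 - 144.67 = -94.69 dBm

-94.69 dBm


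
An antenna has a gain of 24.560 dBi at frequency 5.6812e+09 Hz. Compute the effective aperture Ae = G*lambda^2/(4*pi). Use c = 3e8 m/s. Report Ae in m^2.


lambda = c / f = 3.0000e+08 / 5.6812e+09 = 0.05280575 m
G_linear = 10^(24.560/10) = 285.7591
Ae = G_linear * lambda^2 / (4*pi) = 285.7591 * 0.05280575^2 / (4*pi) = 0.06341 m^2

0.06341 m^2


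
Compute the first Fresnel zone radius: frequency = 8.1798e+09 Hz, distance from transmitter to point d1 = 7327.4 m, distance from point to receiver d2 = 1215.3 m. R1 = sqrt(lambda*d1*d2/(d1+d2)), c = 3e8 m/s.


lambda = c / f = 3.0000e+08 / 8.1798e+09 = 0.03667571 m
R1 = sqrt(0.03667571 * 7327.4 * 1215.3 / (7327.4 + 1215.3)) = 6.183 m

6.183 m


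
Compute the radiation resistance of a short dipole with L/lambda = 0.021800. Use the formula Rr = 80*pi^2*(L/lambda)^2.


Rr = 80 * pi^2 * (0.021800)^2 = 80 * 9.869604 * 4.752400e-04 = 0.3752 ohm

0.3752 ohm


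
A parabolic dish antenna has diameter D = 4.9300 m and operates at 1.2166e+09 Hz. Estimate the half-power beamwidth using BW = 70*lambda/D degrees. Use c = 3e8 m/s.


lambda = c / f = 3.0000e+08 / 1.2166e+09 = 0.2465889 m
BW = 70 * 0.2465889 / 4.9300 = 3.501 deg

3.501 deg


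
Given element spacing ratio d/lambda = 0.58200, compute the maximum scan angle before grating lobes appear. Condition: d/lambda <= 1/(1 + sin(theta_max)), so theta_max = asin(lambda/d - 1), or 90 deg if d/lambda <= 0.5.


lambda/d - 1 = 1/0.58200 - 1 = 0.7182131
theta_max = asin(0.7182131) = 45.91 deg

45.91 deg


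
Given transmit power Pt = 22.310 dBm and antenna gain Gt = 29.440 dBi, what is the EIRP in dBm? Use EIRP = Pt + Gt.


EIRP = Pt + Gt = 22.310 + 29.440 = 51.75 dBm

51.75 dBm


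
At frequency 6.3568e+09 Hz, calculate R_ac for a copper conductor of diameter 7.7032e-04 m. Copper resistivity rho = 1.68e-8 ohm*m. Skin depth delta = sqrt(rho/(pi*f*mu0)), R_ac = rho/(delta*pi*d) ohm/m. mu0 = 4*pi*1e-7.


delta = sqrt(1.68e-8 / (pi * 6.3568e+09 * 4*pi*1e-7)) = 8.181925e-07 m
R_ac = 1.68e-8 / (8.181925e-07 * pi * 7.7032e-04) = 8.485 ohm/m

8.485 ohm/m


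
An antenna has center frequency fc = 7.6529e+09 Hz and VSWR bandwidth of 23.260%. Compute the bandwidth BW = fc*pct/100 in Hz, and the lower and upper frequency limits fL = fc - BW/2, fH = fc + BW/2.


BW = 7.6529e+09 * 23.260/100 = 1.780065e+09 Hz
fL = 7.6529e+09 - 1.780065e+09/2 = 6.763e+09 Hz
fH = 7.6529e+09 + 1.780065e+09/2 = 8.543e+09 Hz

BW=1.780e+09 Hz, fL=6.763e+09 Hz, fH=8.543e+09 Hz


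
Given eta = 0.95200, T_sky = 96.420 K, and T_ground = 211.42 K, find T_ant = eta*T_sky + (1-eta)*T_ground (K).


T_ant = 0.95200 * 96.420 + (1 - 0.95200) * 211.42 = 101.9 K

101.9 K


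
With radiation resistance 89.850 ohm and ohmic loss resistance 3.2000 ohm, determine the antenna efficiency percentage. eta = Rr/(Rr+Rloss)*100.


eta = 89.850 / (89.850 + 3.2000) * 100 = 96.56%

96.56%


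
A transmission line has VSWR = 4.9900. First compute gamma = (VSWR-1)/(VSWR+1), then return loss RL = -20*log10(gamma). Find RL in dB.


gamma = (4.9900 - 1) / (4.9900 + 1) = 0.6661102
RL = -20 * log10(0.6661102) = 3.529 dB

3.529 dB


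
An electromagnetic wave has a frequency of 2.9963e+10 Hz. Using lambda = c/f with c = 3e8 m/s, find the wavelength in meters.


lambda = c / f = 3.0000e+08 / 2.9963e+10 = 0.01001 m

0.01001 m


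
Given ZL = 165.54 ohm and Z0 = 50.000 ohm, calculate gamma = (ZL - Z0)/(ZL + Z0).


gamma = (165.54 - 50.000) / (165.54 + 50.000) = 0.5360

0.5360


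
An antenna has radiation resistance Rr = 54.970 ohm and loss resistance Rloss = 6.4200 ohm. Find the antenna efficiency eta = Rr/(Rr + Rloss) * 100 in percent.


eta = 54.970 / (54.970 + 6.4200) * 100 = 89.54%

89.54%


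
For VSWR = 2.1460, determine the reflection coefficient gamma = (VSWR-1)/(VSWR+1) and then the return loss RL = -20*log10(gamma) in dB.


gamma = (2.1460 - 1) / (2.1460 + 1) = 0.3642721
RL = -20 * log10(0.3642721) = 8.771 dB

8.771 dB


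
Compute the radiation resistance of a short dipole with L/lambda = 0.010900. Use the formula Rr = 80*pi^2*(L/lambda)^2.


Rr = 80 * pi^2 * (0.010900)^2 = 80 * 9.869604 * 1.188100e-04 = 0.09381 ohm

0.09381 ohm


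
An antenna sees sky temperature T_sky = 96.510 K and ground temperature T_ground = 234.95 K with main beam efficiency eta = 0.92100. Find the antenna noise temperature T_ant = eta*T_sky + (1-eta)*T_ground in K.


T_ant = 0.92100 * 96.510 + (1 - 0.92100) * 234.95 = 107.4 K

107.4 K


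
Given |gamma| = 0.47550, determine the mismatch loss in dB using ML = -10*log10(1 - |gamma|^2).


ML = -10 * log10(1 - 0.47550^2) = -10 * log10(0.77389975) = 1.113 dB

1.113 dB


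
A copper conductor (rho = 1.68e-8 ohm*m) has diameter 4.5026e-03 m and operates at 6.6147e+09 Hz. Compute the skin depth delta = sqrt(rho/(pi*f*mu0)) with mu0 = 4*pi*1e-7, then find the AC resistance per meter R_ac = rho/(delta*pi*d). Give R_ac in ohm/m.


delta = sqrt(1.68e-8 / (pi * 6.6147e+09 * 4*pi*1e-7)) = 8.020837e-07 m
R_ac = 1.68e-8 / (8.020837e-07 * pi * 4.5026e-03) = 1.481 ohm/m

1.481 ohm/m


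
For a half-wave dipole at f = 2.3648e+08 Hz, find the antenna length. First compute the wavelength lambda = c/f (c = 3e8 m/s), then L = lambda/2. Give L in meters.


lambda = c / f = 3.0000e+08 / 2.3648e+08 = 1.268606 m
L = lambda / 2 = 1.268606 / 2 = 0.6343 m

0.6343 m
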